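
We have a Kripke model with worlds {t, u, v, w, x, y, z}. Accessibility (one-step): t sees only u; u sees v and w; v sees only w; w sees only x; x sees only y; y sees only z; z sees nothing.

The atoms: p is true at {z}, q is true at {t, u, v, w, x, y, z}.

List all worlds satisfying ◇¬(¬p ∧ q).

t: successors {u}; ¬(¬p ∧ q) there: u:F. ✗
u: successors {v, w}; ¬(¬p ∧ q) there: v:F, w:F. ✗
v: successors {w}; ¬(¬p ∧ q) there: w:F. ✗
w: successors {x}; ¬(¬p ∧ q) there: x:F. ✗
x: successors {y}; ¬(¬p ∧ q) there: y:F. ✗
y: successors {z}; ¬(¬p ∧ q) there: z:T. ✓
z: no successors, so ◇¬(¬p ∧ q) fails. ✗

{y}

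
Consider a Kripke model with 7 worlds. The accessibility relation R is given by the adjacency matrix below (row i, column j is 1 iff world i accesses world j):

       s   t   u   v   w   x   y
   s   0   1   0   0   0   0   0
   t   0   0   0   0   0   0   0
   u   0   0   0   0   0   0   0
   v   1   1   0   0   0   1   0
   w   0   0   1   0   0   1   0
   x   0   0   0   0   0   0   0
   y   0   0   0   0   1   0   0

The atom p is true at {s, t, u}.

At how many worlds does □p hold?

4

s: successors {t}; p there: t:T. ✓
t: no successors, so □p holds vacuously. ✓
u: no successors, so □p holds vacuously. ✓
v: successors {s, t, x}; p there: s:T, t:T, x:F. ✗
w: successors {u, x}; p there: u:T, x:F. ✗
x: no successors, so □p holds vacuously. ✓
y: successors {w}; p there: w:F. ✗
Satisfying worlds: {s, t, u, x}.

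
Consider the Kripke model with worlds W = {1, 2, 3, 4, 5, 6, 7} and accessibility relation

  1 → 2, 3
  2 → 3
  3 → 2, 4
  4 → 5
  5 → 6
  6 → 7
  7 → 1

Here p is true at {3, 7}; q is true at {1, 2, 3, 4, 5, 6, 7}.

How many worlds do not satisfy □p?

5

1: successors {2, 3}; p there: 2:F, 3:T. ✗
2: successors {3}; p there: 3:T. ✓
3: successors {2, 4}; p there: 2:F, 4:F. ✗
4: successors {5}; p there: 5:F. ✗
5: successors {6}; p there: 6:F. ✗
6: successors {7}; p there: 7:T. ✓
7: successors {1}; p there: 1:F. ✗
Satisfying worlds: {2, 6}.
So □p fails at the other 5 worlds.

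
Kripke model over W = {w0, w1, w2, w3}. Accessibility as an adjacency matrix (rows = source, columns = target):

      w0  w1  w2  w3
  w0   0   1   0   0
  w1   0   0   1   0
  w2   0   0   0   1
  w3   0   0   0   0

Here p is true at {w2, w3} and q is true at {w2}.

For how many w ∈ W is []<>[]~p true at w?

2

w0: successors {w1}; <>[]~p there: w1:F. ✗
w1: successors {w2}; <>[]~p there: w2:T. ✓
w2: successors {w3}; <>[]~p there: w3:F. ✗
w3: no successors, so []<>[]~p holds vacuously. ✓
Satisfying worlds: {w1, w3}.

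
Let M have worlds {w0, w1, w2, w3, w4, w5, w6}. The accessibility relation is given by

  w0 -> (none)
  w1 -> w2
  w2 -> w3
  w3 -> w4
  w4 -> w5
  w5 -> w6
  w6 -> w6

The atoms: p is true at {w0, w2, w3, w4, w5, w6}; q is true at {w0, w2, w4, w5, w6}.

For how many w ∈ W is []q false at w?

1

w0: no successors, so []q holds vacuously. ✓
w1: successors {w2}; q there: w2:T. ✓
w2: successors {w3}; q there: w3:F. ✗
w3: successors {w4}; q there: w4:T. ✓
w4: successors {w5}; q there: w5:T. ✓
w5: successors {w6}; q there: w6:T. ✓
w6: successors {w6}; q there: w6:T. ✓
Satisfying worlds: {w0, w1, w3, w4, w5, w6}.
So []q fails at the other 1 world.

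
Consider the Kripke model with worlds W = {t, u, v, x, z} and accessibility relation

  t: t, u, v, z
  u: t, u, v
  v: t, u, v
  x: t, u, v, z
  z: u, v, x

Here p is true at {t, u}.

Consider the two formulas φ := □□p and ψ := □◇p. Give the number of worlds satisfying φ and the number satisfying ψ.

For □□p:
t: successors {t, u, v, z}; □p there: t:F, u:F, v:F, z:F. ✗
u: successors {t, u, v}; □p there: t:F, u:F, v:F. ✗
v: successors {t, u, v}; □p there: t:F, u:F, v:F. ✗
x: successors {t, u, v, z}; □p there: t:F, u:F, v:F, z:F. ✗
z: successors {u, v, x}; □p there: u:F, v:F, x:F. ✗
— 0 worlds.
For □◇p:
t: successors {t, u, v, z}; ◇p there: t:T, u:T, v:T, z:T. ✓
u: successors {t, u, v}; ◇p there: t:T, u:T, v:T. ✓
v: successors {t, u, v}; ◇p there: t:T, u:T, v:T. ✓
x: successors {t, u, v, z}; ◇p there: t:T, u:T, v:T, z:T. ✓
z: successors {u, v, x}; ◇p there: u:T, v:T, x:T. ✓
— 5 worlds.

0 and 5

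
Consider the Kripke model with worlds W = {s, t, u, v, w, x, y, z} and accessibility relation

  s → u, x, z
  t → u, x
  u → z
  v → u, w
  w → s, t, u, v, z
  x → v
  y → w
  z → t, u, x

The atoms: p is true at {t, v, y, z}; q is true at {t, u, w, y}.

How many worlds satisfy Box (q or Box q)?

s: successors {u, x, z}; q or Box q there: u:T, x:F, z:F. ✗
t: successors {u, x}; q or Box q there: u:T, x:F. ✗
u: successors {z}; q or Box q there: z:F. ✗
v: successors {u, w}; q or Box q there: u:T, w:T. ✓
w: successors {s, t, u, v, z}; q or Box q there: s:F, t:T, u:T, v:T, z:F. ✗
x: successors {v}; q or Box q there: v:T. ✓
y: successors {w}; q or Box q there: w:T. ✓
z: successors {t, u, x}; q or Box q there: t:T, u:T, x:F. ✗
Satisfying worlds: {v, x, y}.

3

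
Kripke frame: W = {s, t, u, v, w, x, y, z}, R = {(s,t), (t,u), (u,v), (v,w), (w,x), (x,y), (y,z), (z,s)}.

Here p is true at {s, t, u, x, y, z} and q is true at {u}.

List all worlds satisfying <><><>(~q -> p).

s: successors {t}; <><>(~q -> p) there: t:F. ✗
t: successors {u}; <><>(~q -> p) there: u:F. ✗
u: successors {v}; <><>(~q -> p) there: v:T. ✓
v: successors {w}; <><>(~q -> p) there: w:T. ✓
w: successors {x}; <><>(~q -> p) there: x:T. ✓
x: successors {y}; <><>(~q -> p) there: y:T. ✓
y: successors {z}; <><>(~q -> p) there: z:T. ✓
z: successors {s}; <><>(~q -> p) there: s:T. ✓

{u, v, w, x, y, z}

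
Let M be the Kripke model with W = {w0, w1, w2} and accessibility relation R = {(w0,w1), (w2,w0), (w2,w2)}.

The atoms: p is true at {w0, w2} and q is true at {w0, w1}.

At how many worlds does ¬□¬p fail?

w0: □¬p is T. ✗
w1: □¬p is T. ✗
w2: □¬p is F. ✓
Satisfying worlds: {w2}.
So ¬□¬p fails at the other 2 worlds.

2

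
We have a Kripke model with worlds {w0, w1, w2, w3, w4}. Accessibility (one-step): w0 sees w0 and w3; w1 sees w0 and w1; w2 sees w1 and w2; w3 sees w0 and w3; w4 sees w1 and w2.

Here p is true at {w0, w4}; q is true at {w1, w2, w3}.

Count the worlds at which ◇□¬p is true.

2

w0: successors {w0, w3}; □¬p there: w0:F, w3:F. ✗
w1: successors {w0, w1}; □¬p there: w0:F, w1:F. ✗
w2: successors {w1, w2}; □¬p there: w1:F, w2:T. ✓
w3: successors {w0, w3}; □¬p there: w0:F, w3:F. ✗
w4: successors {w1, w2}; □¬p there: w1:F, w2:T. ✓
Satisfying worlds: {w2, w4}.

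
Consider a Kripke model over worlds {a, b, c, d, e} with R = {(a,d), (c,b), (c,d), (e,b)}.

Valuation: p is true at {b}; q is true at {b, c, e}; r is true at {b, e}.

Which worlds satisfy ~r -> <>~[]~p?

a: ~r is T, <>~[]~p is F. ✗
b: ~r is F, <>~[]~p is F. ✓
c: ~r is T, <>~[]~p is F. ✗
d: ~r is T, <>~[]~p is F. ✗
e: ~r is F, <>~[]~p is F. ✓

{b, e}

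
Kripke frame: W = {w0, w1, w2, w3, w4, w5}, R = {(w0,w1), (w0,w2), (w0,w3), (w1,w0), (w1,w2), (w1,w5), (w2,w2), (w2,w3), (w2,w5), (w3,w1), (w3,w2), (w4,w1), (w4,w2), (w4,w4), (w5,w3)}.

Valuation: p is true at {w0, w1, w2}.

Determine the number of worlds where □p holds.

w0: successors {w1, w2, w3}; p there: w1:T, w2:T, w3:F. ✗
w1: successors {w0, w2, w5}; p there: w0:T, w2:T, w5:F. ✗
w2: successors {w2, w3, w5}; p there: w2:T, w3:F, w5:F. ✗
w3: successors {w1, w2}; p there: w1:T, w2:T. ✓
w4: successors {w1, w2, w4}; p there: w1:T, w2:T, w4:F. ✗
w5: successors {w3}; p there: w3:F. ✗
Satisfying worlds: {w3}.

1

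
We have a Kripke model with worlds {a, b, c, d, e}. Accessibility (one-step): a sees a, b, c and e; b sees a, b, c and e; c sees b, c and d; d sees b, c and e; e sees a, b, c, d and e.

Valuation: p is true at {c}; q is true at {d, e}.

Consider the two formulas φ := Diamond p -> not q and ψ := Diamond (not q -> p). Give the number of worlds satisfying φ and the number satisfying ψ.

3 and 5

For Diamond p -> not q:
a: Diamond p is T, not q is T. ✓
b: Diamond p is T, not q is T. ✓
c: Diamond p is T, not q is T. ✓
d: Diamond p is T, not q is F. ✗
e: Diamond p is T, not q is F. ✗
— 3 worlds.
For Diamond (not q -> p):
a: successors {a, b, c, e}; not q -> p there: a:F, b:F, c:T, e:T. ✓
b: successors {a, b, c, e}; not q -> p there: a:F, b:F, c:T, e:T. ✓
c: successors {b, c, d}; not q -> p there: b:F, c:T, d:T. ✓
d: successors {b, c, e}; not q -> p there: b:F, c:T, e:T. ✓
e: successors {a, b, c, d, e}; not q -> p there: a:F, b:F, c:T, d:T, e:T. ✓
— 5 worlds.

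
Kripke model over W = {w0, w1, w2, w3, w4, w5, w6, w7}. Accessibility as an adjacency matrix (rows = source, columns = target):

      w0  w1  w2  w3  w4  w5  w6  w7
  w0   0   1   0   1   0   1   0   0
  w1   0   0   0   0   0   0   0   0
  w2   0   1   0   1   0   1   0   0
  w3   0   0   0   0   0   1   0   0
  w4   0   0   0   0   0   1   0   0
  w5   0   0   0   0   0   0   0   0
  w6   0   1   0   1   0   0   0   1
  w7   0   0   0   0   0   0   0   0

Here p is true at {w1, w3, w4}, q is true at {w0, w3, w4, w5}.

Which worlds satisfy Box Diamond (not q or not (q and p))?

w0: successors {w1, w3, w5}; Diamond (not q or not (q and p)) there: w1:F, w3:T, w5:F. ✗
w1: no successors, so Box Diamond (not q or not (q and p)) holds vacuously. ✓
w2: successors {w1, w3, w5}; Diamond (not q or not (q and p)) there: w1:F, w3:T, w5:F. ✗
w3: successors {w5}; Diamond (not q or not (q and p)) there: w5:F. ✗
w4: successors {w5}; Diamond (not q or not (q and p)) there: w5:F. ✗
w5: no successors, so Box Diamond (not q or not (q and p)) holds vacuously. ✓
w6: successors {w1, w3, w7}; Diamond (not q or not (q and p)) there: w1:F, w3:T, w7:F. ✗
w7: no successors, so Box Diamond (not q or not (q and p)) holds vacuously. ✓

{w1, w5, w7}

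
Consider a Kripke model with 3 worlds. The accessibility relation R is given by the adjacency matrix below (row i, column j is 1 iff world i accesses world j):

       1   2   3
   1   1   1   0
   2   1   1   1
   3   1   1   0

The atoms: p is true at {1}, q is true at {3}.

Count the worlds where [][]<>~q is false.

1: successors {1, 2}; []<>~q there: 1:T, 2:T. ✓
2: successors {1, 2, 3}; []<>~q there: 1:T, 2:T, 3:T. ✓
3: successors {1, 2}; []<>~q there: 1:T, 2:T. ✓
Satisfying worlds: {1, 2, 3}.
So [][]<>~q fails at the other 0 worlds.

0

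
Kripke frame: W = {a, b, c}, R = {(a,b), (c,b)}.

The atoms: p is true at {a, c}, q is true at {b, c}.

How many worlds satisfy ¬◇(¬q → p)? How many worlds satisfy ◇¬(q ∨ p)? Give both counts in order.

For ¬◇(¬q → p):
a: ◇(¬q → p) is T. ✗
b: ◇(¬q → p) is F. ✓
c: ◇(¬q → p) is T. ✗
— 1 world.
For ◇¬(q ∨ p):
a: successors {b}; ¬(q ∨ p) there: b:F. ✗
b: no successors, so ◇¬(q ∨ p) fails. ✗
c: successors {b}; ¬(q ∨ p) there: b:F. ✗
— 0 worlds.

1 and 0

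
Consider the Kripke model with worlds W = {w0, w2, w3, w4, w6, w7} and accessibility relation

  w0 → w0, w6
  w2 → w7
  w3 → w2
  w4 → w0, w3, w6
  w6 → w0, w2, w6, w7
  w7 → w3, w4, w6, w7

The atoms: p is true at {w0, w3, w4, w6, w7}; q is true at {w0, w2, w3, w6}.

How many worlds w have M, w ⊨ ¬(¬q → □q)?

1

w0: ¬q → □q is T. ✗
w2: ¬q → □q is T. ✗
w3: ¬q → □q is T. ✗
w4: ¬q → □q is T. ✗
w6: ¬q → □q is T. ✗
w7: ¬q → □q is F. ✓
Satisfying worlds: {w7}.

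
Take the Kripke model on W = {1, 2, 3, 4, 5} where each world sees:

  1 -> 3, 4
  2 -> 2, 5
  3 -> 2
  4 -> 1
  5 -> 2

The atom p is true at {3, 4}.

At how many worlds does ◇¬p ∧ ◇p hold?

1: ◇¬p is F, ◇p is T. ✗
2: ◇¬p is T, ◇p is F. ✗
3: ◇¬p is T, ◇p is F. ✗
4: ◇¬p is T, ◇p is F. ✗
5: ◇¬p is T, ◇p is F. ✗
Satisfying worlds: ∅.

0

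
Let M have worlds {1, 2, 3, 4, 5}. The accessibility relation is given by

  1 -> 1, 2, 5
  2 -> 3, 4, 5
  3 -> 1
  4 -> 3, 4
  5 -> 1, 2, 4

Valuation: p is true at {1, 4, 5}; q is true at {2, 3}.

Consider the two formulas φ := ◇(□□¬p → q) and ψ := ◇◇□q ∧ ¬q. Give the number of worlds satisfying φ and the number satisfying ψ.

5 and 0

For ◇(□□¬p → q):
1: successors {1, 2, 5}; □□¬p → q there: 1:T, 2:T, 5:T. ✓
2: successors {3, 4, 5}; □□¬p → q there: 3:T, 4:T, 5:T. ✓
3: successors {1}; □□¬p → q there: 1:T. ✓
4: successors {3, 4}; □□¬p → q there: 3:T, 4:T. ✓
5: successors {1, 2, 4}; □□¬p → q there: 1:T, 2:T, 4:T. ✓
— 5 worlds.
For ◇◇□q ∧ ¬q:
1: ◇◇□q is F, ¬q is T. ✗
2: ◇◇□q is F, ¬q is F. ✗
3: ◇◇□q is F, ¬q is F. ✗
4: ◇◇□q is F, ¬q is T. ✗
5: ◇◇□q is F, ¬q is T. ✗
— 0 worlds.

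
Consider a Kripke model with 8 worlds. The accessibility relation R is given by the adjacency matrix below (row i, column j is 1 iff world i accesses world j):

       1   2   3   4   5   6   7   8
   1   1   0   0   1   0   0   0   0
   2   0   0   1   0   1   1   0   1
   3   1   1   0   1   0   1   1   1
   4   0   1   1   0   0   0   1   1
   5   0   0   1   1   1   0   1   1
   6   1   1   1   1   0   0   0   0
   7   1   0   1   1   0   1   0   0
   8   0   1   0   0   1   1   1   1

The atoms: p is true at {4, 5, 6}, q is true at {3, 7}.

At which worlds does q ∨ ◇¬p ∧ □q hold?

{3, 7}

1: q is F, ◇¬p ∧ □q is F. ✗
2: q is F, ◇¬p ∧ □q is F. ✗
3: q is T, ◇¬p ∧ □q is F. ✓
4: q is F, ◇¬p ∧ □q is F. ✗
5: q is F, ◇¬p ∧ □q is F. ✗
6: q is F, ◇¬p ∧ □q is F. ✗
7: q is T, ◇¬p ∧ □q is F. ✓
8: q is F, ◇¬p ∧ □q is F. ✗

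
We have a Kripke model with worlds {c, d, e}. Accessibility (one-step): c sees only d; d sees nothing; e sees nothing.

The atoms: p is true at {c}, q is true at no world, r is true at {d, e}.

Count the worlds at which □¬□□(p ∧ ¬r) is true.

c: successors {d}; ¬□□(p ∧ ¬r) there: d:F. ✗
d: no successors, so □¬□□(p ∧ ¬r) holds vacuously. ✓
e: no successors, so □¬□□(p ∧ ¬r) holds vacuously. ✓
Satisfying worlds: {d, e}.

2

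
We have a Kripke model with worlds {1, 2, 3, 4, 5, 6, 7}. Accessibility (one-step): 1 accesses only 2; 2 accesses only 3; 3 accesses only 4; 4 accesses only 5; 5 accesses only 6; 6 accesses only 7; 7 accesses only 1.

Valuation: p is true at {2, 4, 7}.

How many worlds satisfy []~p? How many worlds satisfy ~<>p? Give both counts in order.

4 and 4

For []~p:
1: successors {2}; ~p there: 2:F. ✗
2: successors {3}; ~p there: 3:T. ✓
3: successors {4}; ~p there: 4:F. ✗
4: successors {5}; ~p there: 5:T. ✓
5: successors {6}; ~p there: 6:T. ✓
6: successors {7}; ~p there: 7:F. ✗
7: successors {1}; ~p there: 1:T. ✓
— 4 worlds.
For ~<>p:
1: <>p is T. ✗
2: <>p is F. ✓
3: <>p is T. ✗
4: <>p is F. ✓
5: <>p is F. ✓
6: <>p is T. ✗
7: <>p is F. ✓
— 4 worlds.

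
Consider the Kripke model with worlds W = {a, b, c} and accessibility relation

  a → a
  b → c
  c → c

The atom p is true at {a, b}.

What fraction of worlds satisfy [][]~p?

a: successors {a}; []~p there: a:F. ✗
b: successors {c}; []~p there: c:T. ✓
c: successors {c}; []~p there: c:T. ✓
That's 2 of 3 worlds, so 2/3.

2/3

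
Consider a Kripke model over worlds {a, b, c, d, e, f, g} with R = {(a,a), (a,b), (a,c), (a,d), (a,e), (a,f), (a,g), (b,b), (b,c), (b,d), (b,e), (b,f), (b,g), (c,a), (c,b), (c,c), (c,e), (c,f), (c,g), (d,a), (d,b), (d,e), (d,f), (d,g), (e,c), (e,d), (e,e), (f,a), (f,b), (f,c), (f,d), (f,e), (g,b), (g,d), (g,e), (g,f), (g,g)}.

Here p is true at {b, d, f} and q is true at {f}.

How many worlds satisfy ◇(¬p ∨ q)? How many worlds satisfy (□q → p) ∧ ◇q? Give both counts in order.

For ◇(¬p ∨ q):
a: successors {a, b, c, d, e, f, g}; ¬p ∨ q there: a:T, b:F, c:T, d:F, e:T, f:T, g:T. ✓
b: successors {b, c, d, e, f, g}; ¬p ∨ q there: b:F, c:T, d:F, e:T, f:T, g:T. ✓
c: successors {a, b, c, e, f, g}; ¬p ∨ q there: a:T, b:F, c:T, e:T, f:T, g:T. ✓
d: successors {a, b, e, f, g}; ¬p ∨ q there: a:T, b:F, e:T, f:T, g:T. ✓
e: successors {c, d, e}; ¬p ∨ q there: c:T, d:F, e:T. ✓
f: successors {a, b, c, d, e}; ¬p ∨ q there: a:T, b:F, c:T, d:F, e:T. ✓
g: successors {b, d, e, f, g}; ¬p ∨ q there: b:F, d:F, e:T, f:T, g:T. ✓
— 7 worlds.
For (□q → p) ∧ ◇q:
a: □q → p is T, ◇q is T. ✓
b: □q → p is T, ◇q is T. ✓
c: □q → p is T, ◇q is T. ✓
d: □q → p is T, ◇q is T. ✓
e: □q → p is T, ◇q is F. ✗
f: □q → p is T, ◇q is F. ✗
g: □q → p is T, ◇q is T. ✓
— 5 worlds.

7 and 5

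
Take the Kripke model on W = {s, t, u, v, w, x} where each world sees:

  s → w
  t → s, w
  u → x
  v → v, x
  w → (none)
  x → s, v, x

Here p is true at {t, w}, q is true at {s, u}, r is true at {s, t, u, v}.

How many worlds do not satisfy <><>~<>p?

2

s: successors {w}; <>~<>p there: w:F. ✗
t: successors {s, w}; <>~<>p there: s:T, w:F. ✓
u: successors {x}; <>~<>p there: x:T. ✓
v: successors {v, x}; <>~<>p there: v:T, x:T. ✓
w: no successors, so <><>~<>p fails. ✗
x: successors {s, v, x}; <>~<>p there: s:T, v:T, x:T. ✓
Satisfying worlds: {t, u, v, x}.
So <><>~<>p fails at the other 2 worlds.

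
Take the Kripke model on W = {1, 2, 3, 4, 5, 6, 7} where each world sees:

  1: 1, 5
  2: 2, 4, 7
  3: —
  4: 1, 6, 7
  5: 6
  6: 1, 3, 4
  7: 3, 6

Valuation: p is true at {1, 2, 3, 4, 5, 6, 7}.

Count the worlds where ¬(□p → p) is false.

7

1: □p → p is T. ✗
2: □p → p is T. ✗
3: □p → p is T. ✗
4: □p → p is T. ✗
5: □p → p is T. ✗
6: □p → p is T. ✗
7: □p → p is T. ✗
Satisfying worlds: ∅.
So ¬(□p → p) fails at the other 7 worlds.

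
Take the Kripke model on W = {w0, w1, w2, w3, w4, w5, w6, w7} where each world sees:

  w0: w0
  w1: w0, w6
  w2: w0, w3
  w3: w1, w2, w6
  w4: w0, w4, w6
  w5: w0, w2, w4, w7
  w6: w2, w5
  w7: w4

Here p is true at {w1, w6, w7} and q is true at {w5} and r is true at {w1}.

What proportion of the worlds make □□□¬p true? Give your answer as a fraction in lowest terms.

1/8

w0: successors {w0}; □□¬p there: w0:T. ✓
w1: successors {w0, w6}; □□¬p there: w0:T, w6:F. ✗
w2: successors {w0, w3}; □□¬p there: w0:T, w3:F. ✗
w3: successors {w1, w2, w6}; □□¬p there: w1:T, w2:F, w6:F. ✗
w4: successors {w0, w4, w6}; □□¬p there: w0:T, w4:F, w6:F. ✗
w5: successors {w0, w2, w4, w7}; □□¬p there: w0:T, w2:F, w4:F, w7:F. ✗
w6: successors {w2, w5}; □□¬p there: w2:F, w5:F. ✗
w7: successors {w4}; □□¬p there: w4:F. ✗
That's 1 of 8 worlds, so 1/8.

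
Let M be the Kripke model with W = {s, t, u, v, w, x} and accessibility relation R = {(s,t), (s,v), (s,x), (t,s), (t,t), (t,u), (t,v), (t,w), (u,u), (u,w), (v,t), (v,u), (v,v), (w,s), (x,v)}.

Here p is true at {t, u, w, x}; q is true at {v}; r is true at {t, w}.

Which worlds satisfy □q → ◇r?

s: □q is F, ◇r is T. ✓
t: □q is F, ◇r is T. ✓
u: □q is F, ◇r is T. ✓
v: □q is F, ◇r is T. ✓
w: □q is F, ◇r is F. ✓
x: □q is T, ◇r is F. ✗

{s, t, u, v, w}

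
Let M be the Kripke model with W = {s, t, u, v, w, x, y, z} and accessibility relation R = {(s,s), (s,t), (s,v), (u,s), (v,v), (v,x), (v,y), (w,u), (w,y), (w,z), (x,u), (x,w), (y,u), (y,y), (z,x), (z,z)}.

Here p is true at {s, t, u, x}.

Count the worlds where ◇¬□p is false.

s: successors {s, t, v}; ¬□p there: s:T, t:F, v:T. ✓
t: no successors, so ◇¬□p fails. ✗
u: successors {s}; ¬□p there: s:T. ✓
v: successors {v, x, y}; ¬□p there: v:T, x:T, y:T. ✓
w: successors {u, y, z}; ¬□p there: u:F, y:T, z:T. ✓
x: successors {u, w}; ¬□p there: u:F, w:T. ✓
y: successors {u, y}; ¬□p there: u:F, y:T. ✓
z: successors {x, z}; ¬□p there: x:T, z:T. ✓
Satisfying worlds: {s, u, v, w, x, y, z}.
So ◇¬□p fails at the other 1 world.

1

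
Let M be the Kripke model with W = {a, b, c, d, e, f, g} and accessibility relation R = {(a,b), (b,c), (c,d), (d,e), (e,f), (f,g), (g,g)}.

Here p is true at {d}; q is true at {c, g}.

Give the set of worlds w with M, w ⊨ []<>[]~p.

a: successors {b}; <>[]~p there: b:F. ✗
b: successors {c}; <>[]~p there: c:T. ✓
c: successors {d}; <>[]~p there: d:T. ✓
d: successors {e}; <>[]~p there: e:T. ✓
e: successors {f}; <>[]~p there: f:T. ✓
f: successors {g}; <>[]~p there: g:T. ✓
g: successors {g}; <>[]~p there: g:T. ✓

{b, c, d, e, f, g}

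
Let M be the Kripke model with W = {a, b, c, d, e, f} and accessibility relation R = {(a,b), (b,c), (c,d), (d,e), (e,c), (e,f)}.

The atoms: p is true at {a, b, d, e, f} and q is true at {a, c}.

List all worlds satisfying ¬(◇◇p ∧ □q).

{a, c, d, e, f}

a: ◇◇p ∧ □q is F. ✓
b: ◇◇p ∧ □q is T. ✗
c: ◇◇p ∧ □q is F. ✓
d: ◇◇p ∧ □q is F. ✓
e: ◇◇p ∧ □q is F. ✓
f: ◇◇p ∧ □q is F. ✓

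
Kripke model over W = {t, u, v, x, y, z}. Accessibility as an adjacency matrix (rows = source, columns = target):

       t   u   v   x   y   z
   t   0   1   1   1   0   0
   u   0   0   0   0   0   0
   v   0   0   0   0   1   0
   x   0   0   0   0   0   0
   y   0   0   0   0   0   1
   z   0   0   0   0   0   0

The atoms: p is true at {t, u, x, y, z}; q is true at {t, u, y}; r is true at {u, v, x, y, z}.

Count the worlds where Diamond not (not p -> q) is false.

t: successors {u, v, x}; not (not p -> q) there: u:F, v:T, x:F. ✓
u: no successors, so Diamond not (not p -> q) fails. ✗
v: successors {y}; not (not p -> q) there: y:F. ✗
x: no successors, so Diamond not (not p -> q) fails. ✗
y: successors {z}; not (not p -> q) there: z:F. ✗
z: no successors, so Diamond not (not p -> q) fails. ✗
Satisfying worlds: {t}.
So Diamond not (not p -> q) fails at the other 5 worlds.

5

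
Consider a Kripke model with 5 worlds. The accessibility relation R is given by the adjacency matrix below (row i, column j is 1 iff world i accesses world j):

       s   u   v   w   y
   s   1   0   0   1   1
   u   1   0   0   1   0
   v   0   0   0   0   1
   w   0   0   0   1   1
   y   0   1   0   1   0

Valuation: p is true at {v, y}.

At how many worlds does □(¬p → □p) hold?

1

s: successors {s, w, y}; ¬p → □p there: s:F, w:F, y:T. ✗
u: successors {s, w}; ¬p → □p there: s:F, w:F. ✗
v: successors {y}; ¬p → □p there: y:T. ✓
w: successors {w, y}; ¬p → □p there: w:F, y:T. ✗
y: successors {u, w}; ¬p → □p there: u:F, w:F. ✗
Satisfying worlds: {v}.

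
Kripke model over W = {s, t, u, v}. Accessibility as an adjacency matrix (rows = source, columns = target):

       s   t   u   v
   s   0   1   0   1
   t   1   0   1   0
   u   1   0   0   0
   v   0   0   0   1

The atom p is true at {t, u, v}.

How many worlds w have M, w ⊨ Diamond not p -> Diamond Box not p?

3

s: Diamond not p is F, Diamond Box not p is F. ✓
t: Diamond not p is T, Diamond Box not p is T. ✓
u: Diamond not p is T, Diamond Box not p is F. ✗
v: Diamond not p is F, Diamond Box not p is F. ✓
Satisfying worlds: {s, t, v}.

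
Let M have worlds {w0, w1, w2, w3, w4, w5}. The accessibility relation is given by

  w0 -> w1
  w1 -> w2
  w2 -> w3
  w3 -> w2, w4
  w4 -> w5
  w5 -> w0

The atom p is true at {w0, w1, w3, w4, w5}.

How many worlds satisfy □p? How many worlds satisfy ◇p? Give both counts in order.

For □p:
w0: successors {w1}; p there: w1:T. ✓
w1: successors {w2}; p there: w2:F. ✗
w2: successors {w3}; p there: w3:T. ✓
w3: successors {w2, w4}; p there: w2:F, w4:T. ✗
w4: successors {w5}; p there: w5:T. ✓
w5: successors {w0}; p there: w0:T. ✓
— 4 worlds.
For ◇p:
w0: successors {w1}; p there: w1:T. ✓
w1: successors {w2}; p there: w2:F. ✗
w2: successors {w3}; p there: w3:T. ✓
w3: successors {w2, w4}; p there: w2:F, w4:T. ✓
w4: successors {w5}; p there: w5:T. ✓
w5: successors {w0}; p there: w0:T. ✓
— 5 worlds.

4 and 5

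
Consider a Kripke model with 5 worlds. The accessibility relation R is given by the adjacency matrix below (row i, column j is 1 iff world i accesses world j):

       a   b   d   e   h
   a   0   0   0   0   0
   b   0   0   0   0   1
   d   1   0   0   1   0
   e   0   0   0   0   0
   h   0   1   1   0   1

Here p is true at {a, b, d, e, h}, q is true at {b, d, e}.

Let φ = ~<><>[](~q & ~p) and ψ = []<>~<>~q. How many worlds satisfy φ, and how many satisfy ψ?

For ~<><>[](~q & ~p):
a: <><>[](~q & ~p) is F. ✓
b: <><>[](~q & ~p) is F. ✓
d: <><>[](~q & ~p) is F. ✓
e: <><>[](~q & ~p) is F. ✓
h: <><>[](~q & ~p) is T. ✗
— 4 worlds.
For []<>~<>~q:
a: no successors, so []<>~<>~q holds vacuously. ✓
b: successors {h}; <>~<>~q there: h:F. ✗
d: successors {a, e}; <>~<>~q there: a:F, e:F. ✗
e: no successors, so []<>~<>~q holds vacuously. ✓
h: successors {b, d, h}; <>~<>~q there: b:F, d:T, h:F. ✗
— 2 worlds.

4 and 2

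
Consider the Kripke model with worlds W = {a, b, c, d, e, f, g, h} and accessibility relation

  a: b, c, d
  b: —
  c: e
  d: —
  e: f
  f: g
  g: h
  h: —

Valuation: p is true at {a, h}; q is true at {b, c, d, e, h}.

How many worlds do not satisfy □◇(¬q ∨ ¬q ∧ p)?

a: successors {b, c, d}; ◇(¬q ∨ ¬q ∧ p) there: b:F, c:F, d:F. ✗
b: no successors, so □◇(¬q ∨ ¬q ∧ p) holds vacuously. ✓
c: successors {e}; ◇(¬q ∨ ¬q ∧ p) there: e:T. ✓
d: no successors, so □◇(¬q ∨ ¬q ∧ p) holds vacuously. ✓
e: successors {f}; ◇(¬q ∨ ¬q ∧ p) there: f:T. ✓
f: successors {g}; ◇(¬q ∨ ¬q ∧ p) there: g:F. ✗
g: successors {h}; ◇(¬q ∨ ¬q ∧ p) there: h:F. ✗
h: no successors, so □◇(¬q ∨ ¬q ∧ p) holds vacuously. ✓
Satisfying worlds: {b, c, d, e, h}.
So □◇(¬q ∨ ¬q ∧ p) fails at the other 3 worlds.

3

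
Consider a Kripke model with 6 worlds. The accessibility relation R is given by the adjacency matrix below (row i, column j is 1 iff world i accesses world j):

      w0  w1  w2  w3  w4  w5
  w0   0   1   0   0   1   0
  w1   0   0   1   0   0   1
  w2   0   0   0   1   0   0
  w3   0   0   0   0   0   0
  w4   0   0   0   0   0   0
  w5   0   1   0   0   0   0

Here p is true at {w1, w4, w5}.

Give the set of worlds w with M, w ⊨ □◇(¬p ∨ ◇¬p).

{w1, w3, w4, w5}

w0: successors {w1, w4}; ◇(¬p ∨ ◇¬p) there: w1:T, w4:F. ✗
w1: successors {w2, w5}; ◇(¬p ∨ ◇¬p) there: w2:T, w5:T. ✓
w2: successors {w3}; ◇(¬p ∨ ◇¬p) there: w3:F. ✗
w3: no successors, so □◇(¬p ∨ ◇¬p) holds vacuously. ✓
w4: no successors, so □◇(¬p ∨ ◇¬p) holds vacuously. ✓
w5: successors {w1}; ◇(¬p ∨ ◇¬p) there: w1:T. ✓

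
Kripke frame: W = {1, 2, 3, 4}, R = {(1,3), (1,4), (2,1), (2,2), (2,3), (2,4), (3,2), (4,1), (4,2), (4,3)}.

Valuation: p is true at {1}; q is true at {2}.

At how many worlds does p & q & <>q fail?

1: p & q is F, <>q is F. ✗
2: p & q is F, <>q is T. ✗
3: p & q is F, <>q is T. ✗
4: p & q is F, <>q is T. ✗
Satisfying worlds: ∅.
So p & q & <>q fails at the other 4 worlds.

4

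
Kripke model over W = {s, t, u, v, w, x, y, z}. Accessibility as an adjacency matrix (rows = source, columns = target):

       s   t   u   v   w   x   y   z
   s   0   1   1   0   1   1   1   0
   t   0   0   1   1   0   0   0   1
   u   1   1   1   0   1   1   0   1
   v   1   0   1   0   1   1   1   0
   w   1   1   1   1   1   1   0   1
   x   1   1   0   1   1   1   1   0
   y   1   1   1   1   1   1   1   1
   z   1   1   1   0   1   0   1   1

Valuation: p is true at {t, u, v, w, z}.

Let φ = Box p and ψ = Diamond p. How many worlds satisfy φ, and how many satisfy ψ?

1 and 8

For Box p:
s: successors {t, u, w, x, y}; p there: t:T, u:T, w:T, x:F, y:F. ✗
t: successors {u, v, z}; p there: u:T, v:T, z:T. ✓
u: successors {s, t, u, w, x, z}; p there: s:F, t:T, u:T, w:T, x:F, z:T. ✗
v: successors {s, u, w, x, y}; p there: s:F, u:T, w:T, x:F, y:F. ✗
w: successors {s, t, u, v, w, x, z}; p there: s:F, t:T, u:T, v:T, w:T, x:F, z:T. ✗
x: successors {s, t, v, w, x, y}; p there: s:F, t:T, v:T, w:T, x:F, y:F. ✗
y: successors {s, t, u, v, w, x, y, z}; p there: s:F, t:T, u:T, v:T, w:T, x:F, y:F, z:T. ✗
z: successors {s, t, u, w, y, z}; p there: s:F, t:T, u:T, w:T, y:F, z:T. ✗
— 1 world.
For Diamond p:
s: successors {t, u, w, x, y}; p there: t:T, u:T, w:T, x:F, y:F. ✓
t: successors {u, v, z}; p there: u:T, v:T, z:T. ✓
u: successors {s, t, u, w, x, z}; p there: s:F, t:T, u:T, w:T, x:F, z:T. ✓
v: successors {s, u, w, x, y}; p there: s:F, u:T, w:T, x:F, y:F. ✓
w: successors {s, t, u, v, w, x, z}; p there: s:F, t:T, u:T, v:T, w:T, x:F, z:T. ✓
x: successors {s, t, v, w, x, y}; p there: s:F, t:T, v:T, w:T, x:F, y:F. ✓
y: successors {s, t, u, v, w, x, y, z}; p there: s:F, t:T, u:T, v:T, w:T, x:F, y:F, z:T. ✓
z: successors {s, t, u, w, y, z}; p there: s:F, t:T, u:T, w:T, y:F, z:T. ✓
— 8 worlds.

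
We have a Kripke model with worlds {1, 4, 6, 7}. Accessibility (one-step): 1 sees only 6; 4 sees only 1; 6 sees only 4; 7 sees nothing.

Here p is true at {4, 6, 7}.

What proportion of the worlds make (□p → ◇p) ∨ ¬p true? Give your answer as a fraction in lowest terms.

1: □p → ◇p is T, ¬p is T. ✓
4: □p → ◇p is T, ¬p is F. ✓
6: □p → ◇p is T, ¬p is F. ✓
7: □p → ◇p is F, ¬p is F. ✗
That's 3 of 4 worlds, so 3/4.

3/4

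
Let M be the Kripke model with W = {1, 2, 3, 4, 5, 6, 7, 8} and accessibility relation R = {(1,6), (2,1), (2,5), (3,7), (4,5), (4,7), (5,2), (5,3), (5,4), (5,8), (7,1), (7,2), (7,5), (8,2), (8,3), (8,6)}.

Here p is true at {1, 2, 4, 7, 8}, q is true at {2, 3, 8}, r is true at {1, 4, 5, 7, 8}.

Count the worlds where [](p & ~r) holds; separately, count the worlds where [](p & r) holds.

For [](p & ~r):
1: successors {6}; p & ~r there: 6:F. ✗
2: successors {1, 5}; p & ~r there: 1:F, 5:F. ✗
3: successors {7}; p & ~r there: 7:F. ✗
4: successors {5, 7}; p & ~r there: 5:F, 7:F. ✗
5: successors {2, 3, 4, 8}; p & ~r there: 2:T, 3:F, 4:F, 8:F. ✗
6: no successors, so [](p & ~r) holds vacuously. ✓
7: successors {1, 2, 5}; p & ~r there: 1:F, 2:T, 5:F. ✗
8: successors {2, 3, 6}; p & ~r there: 2:T, 3:F, 6:F. ✗
— 1 world.
For [](p & r):
1: successors {6}; p & r there: 6:F. ✗
2: successors {1, 5}; p & r there: 1:T, 5:F. ✗
3: successors {7}; p & r there: 7:T. ✓
4: successors {5, 7}; p & r there: 5:F, 7:T. ✗
5: successors {2, 3, 4, 8}; p & r there: 2:F, 3:F, 4:T, 8:T. ✗
6: no successors, so [](p & r) holds vacuously. ✓
7: successors {1, 2, 5}; p & r there: 1:T, 2:F, 5:F. ✗
8: successors {2, 3, 6}; p & r there: 2:F, 3:F, 6:F. ✗
— 2 worlds.

1 and 2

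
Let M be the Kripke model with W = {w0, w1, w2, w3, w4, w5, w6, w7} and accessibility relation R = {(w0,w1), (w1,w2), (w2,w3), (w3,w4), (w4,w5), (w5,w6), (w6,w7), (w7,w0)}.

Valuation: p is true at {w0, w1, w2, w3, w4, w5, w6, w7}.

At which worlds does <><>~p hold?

w0: successors {w1}; <>~p there: w1:F. ✗
w1: successors {w2}; <>~p there: w2:F. ✗
w2: successors {w3}; <>~p there: w3:F. ✗
w3: successors {w4}; <>~p there: w4:F. ✗
w4: successors {w5}; <>~p there: w5:F. ✗
w5: successors {w6}; <>~p there: w6:F. ✗
w6: successors {w7}; <>~p there: w7:F. ✗
w7: successors {w0}; <>~p there: w0:F. ✗

∅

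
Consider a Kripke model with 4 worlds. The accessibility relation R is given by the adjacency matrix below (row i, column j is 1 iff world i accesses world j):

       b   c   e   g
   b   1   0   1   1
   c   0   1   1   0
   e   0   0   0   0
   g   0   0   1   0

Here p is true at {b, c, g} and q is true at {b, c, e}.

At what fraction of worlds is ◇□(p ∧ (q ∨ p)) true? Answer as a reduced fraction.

3/4

b: successors {b, e, g}; □(p ∧ (q ∨ p)) there: b:F, e:T, g:F. ✓
c: successors {c, e}; □(p ∧ (q ∨ p)) there: c:F, e:T. ✓
e: no successors, so ◇□(p ∧ (q ∨ p)) fails. ✗
g: successors {e}; □(p ∧ (q ∨ p)) there: e:T. ✓
That's 3 of 4 worlds, so 3/4.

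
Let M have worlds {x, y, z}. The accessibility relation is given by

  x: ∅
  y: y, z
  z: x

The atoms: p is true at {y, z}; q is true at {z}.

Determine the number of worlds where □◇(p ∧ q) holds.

1

x: no successors, so □◇(p ∧ q) holds vacuously. ✓
y: successors {y, z}; ◇(p ∧ q) there: y:T, z:F. ✗
z: successors {x}; ◇(p ∧ q) there: x:F. ✗
Satisfying worlds: {x}.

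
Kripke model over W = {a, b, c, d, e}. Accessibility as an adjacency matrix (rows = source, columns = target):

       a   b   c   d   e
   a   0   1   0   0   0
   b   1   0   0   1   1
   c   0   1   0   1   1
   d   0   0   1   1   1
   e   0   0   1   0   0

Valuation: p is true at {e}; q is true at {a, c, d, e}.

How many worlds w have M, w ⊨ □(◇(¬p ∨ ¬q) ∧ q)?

a: successors {b}; ◇(¬p ∨ ¬q) ∧ q there: b:F. ✗
b: successors {a, d, e}; ◇(¬p ∨ ¬q) ∧ q there: a:T, d:T, e:T. ✓
c: successors {b, d, e}; ◇(¬p ∨ ¬q) ∧ q there: b:F, d:T, e:T. ✗
d: successors {c, d, e}; ◇(¬p ∨ ¬q) ∧ q there: c:T, d:T, e:T. ✓
e: successors {c}; ◇(¬p ∨ ¬q) ∧ q there: c:T. ✓
Satisfying worlds: {b, d, e}.

3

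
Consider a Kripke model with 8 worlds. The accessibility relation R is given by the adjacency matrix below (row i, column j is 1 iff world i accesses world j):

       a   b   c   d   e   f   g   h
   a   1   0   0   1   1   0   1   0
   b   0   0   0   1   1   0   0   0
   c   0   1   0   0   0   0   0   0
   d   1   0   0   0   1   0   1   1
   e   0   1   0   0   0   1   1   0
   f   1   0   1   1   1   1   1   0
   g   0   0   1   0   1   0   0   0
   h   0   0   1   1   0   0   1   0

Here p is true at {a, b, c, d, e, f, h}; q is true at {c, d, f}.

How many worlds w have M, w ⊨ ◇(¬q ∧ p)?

a: successors {a, d, e, g}; ¬q ∧ p there: a:T, d:F, e:T, g:F. ✓
b: successors {d, e}; ¬q ∧ p there: d:F, e:T. ✓
c: successors {b}; ¬q ∧ p there: b:T. ✓
d: successors {a, e, g, h}; ¬q ∧ p there: a:T, e:T, g:F, h:T. ✓
e: successors {b, f, g}; ¬q ∧ p there: b:T, f:F, g:F. ✓
f: successors {a, c, d, e, f, g}; ¬q ∧ p there: a:T, c:F, d:F, e:T, f:F, g:F. ✓
g: successors {c, e}; ¬q ∧ p there: c:F, e:T. ✓
h: successors {c, d, g}; ¬q ∧ p there: c:F, d:F, g:F. ✗
Satisfying worlds: {a, b, c, d, e, f, g}.

7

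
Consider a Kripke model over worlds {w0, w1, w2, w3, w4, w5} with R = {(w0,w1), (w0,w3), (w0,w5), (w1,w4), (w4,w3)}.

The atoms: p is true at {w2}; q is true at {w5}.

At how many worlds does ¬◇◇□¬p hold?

w0: ◇◇□¬p is T. ✗
w1: ◇◇□¬p is T. ✗
w2: ◇◇□¬p is F. ✓
w3: ◇◇□¬p is F. ✓
w4: ◇◇□¬p is F. ✓
w5: ◇◇□¬p is F. ✓
Satisfying worlds: {w2, w3, w4, w5}.

4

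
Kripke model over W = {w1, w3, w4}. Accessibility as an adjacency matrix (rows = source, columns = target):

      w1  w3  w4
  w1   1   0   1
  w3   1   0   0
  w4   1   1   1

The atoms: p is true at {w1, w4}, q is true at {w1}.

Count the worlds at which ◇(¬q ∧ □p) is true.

1

w1: successors {w1, w4}; ¬q ∧ □p there: w1:F, w4:F. ✗
w3: successors {w1}; ¬q ∧ □p there: w1:F. ✗
w4: successors {w1, w3, w4}; ¬q ∧ □p there: w1:F, w3:T, w4:F. ✓
Satisfying worlds: {w4}.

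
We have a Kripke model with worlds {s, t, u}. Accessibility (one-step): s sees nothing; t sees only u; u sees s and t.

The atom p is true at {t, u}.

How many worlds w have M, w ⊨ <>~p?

s: no successors, so <>~p fails. ✗
t: successors {u}; ~p there: u:F. ✗
u: successors {s, t}; ~p there: s:T, t:F. ✓
Satisfying worlds: {u}.

1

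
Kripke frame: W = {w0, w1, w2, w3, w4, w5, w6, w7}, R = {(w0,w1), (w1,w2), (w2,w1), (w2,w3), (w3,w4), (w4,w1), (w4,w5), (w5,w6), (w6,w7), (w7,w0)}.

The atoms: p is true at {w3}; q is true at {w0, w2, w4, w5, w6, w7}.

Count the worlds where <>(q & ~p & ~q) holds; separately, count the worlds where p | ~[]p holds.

0 and 8

For <>(q & ~p & ~q):
w0: successors {w1}; q & ~p & ~q there: w1:F. ✗
w1: successors {w2}; q & ~p & ~q there: w2:F. ✗
w2: successors {w1, w3}; q & ~p & ~q there: w1:F, w3:F. ✗
w3: successors {w4}; q & ~p & ~q there: w4:F. ✗
w4: successors {w1, w5}; q & ~p & ~q there: w1:F, w5:F. ✗
w5: successors {w6}; q & ~p & ~q there: w6:F. ✗
w6: successors {w7}; q & ~p & ~q there: w7:F. ✗
w7: successors {w0}; q & ~p & ~q there: w0:F. ✗
— 0 worlds.
For p | ~[]p:
w0: p is F, ~[]p is T. ✓
w1: p is F, ~[]p is T. ✓
w2: p is F, ~[]p is T. ✓
w3: p is T, ~[]p is T. ✓
w4: p is F, ~[]p is T. ✓
w5: p is F, ~[]p is T. ✓
w6: p is F, ~[]p is T. ✓
w7: p is F, ~[]p is T. ✓
— 8 worlds.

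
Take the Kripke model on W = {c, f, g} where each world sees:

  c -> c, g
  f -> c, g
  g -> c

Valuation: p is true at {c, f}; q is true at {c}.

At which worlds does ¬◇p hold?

∅

c: ◇p is T. ✗
f: ◇p is T. ✗
g: ◇p is T. ✗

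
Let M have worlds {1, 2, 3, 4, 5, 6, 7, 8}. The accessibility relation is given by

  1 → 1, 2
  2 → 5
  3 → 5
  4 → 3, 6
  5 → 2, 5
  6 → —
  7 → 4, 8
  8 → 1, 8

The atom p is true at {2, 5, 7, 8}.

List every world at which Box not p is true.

{4, 6}

1: successors {1, 2}; not p there: 1:T, 2:F. ✗
2: successors {5}; not p there: 5:F. ✗
3: successors {5}; not p there: 5:F. ✗
4: successors {3, 6}; not p there: 3:T, 6:T. ✓
5: successors {2, 5}; not p there: 2:F, 5:F. ✗
6: no successors, so Box not p holds vacuously. ✓
7: successors {4, 8}; not p there: 4:T, 8:F. ✗
8: successors {1, 8}; not p there: 1:T, 8:F. ✗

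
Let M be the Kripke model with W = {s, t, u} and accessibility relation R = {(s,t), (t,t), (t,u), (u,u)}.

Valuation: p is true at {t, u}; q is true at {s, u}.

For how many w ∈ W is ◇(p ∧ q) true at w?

2

s: successors {t}; p ∧ q there: t:F. ✗
t: successors {t, u}; p ∧ q there: t:F, u:T. ✓
u: successors {u}; p ∧ q there: u:T. ✓
Satisfying worlds: {t, u}.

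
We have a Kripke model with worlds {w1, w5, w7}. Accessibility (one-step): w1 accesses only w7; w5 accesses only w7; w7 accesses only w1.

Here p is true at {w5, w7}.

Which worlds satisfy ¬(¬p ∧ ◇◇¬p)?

w1: ¬p ∧ ◇◇¬p is T. ✗
w5: ¬p ∧ ◇◇¬p is F. ✓
w7: ¬p ∧ ◇◇¬p is F. ✓

{w5, w7}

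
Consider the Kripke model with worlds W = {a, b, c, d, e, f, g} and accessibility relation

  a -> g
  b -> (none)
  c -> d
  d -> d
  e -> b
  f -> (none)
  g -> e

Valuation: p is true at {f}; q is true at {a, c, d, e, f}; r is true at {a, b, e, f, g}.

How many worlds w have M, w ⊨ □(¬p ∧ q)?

a: successors {g}; ¬p ∧ q there: g:F. ✗
b: no successors, so □(¬p ∧ q) holds vacuously. ✓
c: successors {d}; ¬p ∧ q there: d:T. ✓
d: successors {d}; ¬p ∧ q there: d:T. ✓
e: successors {b}; ¬p ∧ q there: b:F. ✗
f: no successors, so □(¬p ∧ q) holds vacuously. ✓
g: successors {e}; ¬p ∧ q there: e:T. ✓
Satisfying worlds: {b, c, d, f, g}.

5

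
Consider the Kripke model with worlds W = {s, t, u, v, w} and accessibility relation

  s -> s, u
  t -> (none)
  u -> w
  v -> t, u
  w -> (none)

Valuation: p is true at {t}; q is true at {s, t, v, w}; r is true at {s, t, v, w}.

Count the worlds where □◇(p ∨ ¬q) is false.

3

s: successors {s, u}; ◇(p ∨ ¬q) there: s:T, u:F. ✗
t: no successors, so □◇(p ∨ ¬q) holds vacuously. ✓
u: successors {w}; ◇(p ∨ ¬q) there: w:F. ✗
v: successors {t, u}; ◇(p ∨ ¬q) there: t:F, u:F. ✗
w: no successors, so □◇(p ∨ ¬q) holds vacuously. ✓
Satisfying worlds: {t, w}.
So □◇(p ∨ ¬q) fails at the other 3 worlds.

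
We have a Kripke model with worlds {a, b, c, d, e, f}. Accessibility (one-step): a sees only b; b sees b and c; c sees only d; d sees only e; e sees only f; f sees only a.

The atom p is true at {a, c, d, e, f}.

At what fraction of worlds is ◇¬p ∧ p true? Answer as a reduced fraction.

1/6

a: ◇¬p is T, p is T. ✓
b: ◇¬p is T, p is F. ✗
c: ◇¬p is F, p is T. ✗
d: ◇¬p is F, p is T. ✗
e: ◇¬p is F, p is T. ✗
f: ◇¬p is F, p is T. ✗
That's 1 of 6 worlds, so 1/6.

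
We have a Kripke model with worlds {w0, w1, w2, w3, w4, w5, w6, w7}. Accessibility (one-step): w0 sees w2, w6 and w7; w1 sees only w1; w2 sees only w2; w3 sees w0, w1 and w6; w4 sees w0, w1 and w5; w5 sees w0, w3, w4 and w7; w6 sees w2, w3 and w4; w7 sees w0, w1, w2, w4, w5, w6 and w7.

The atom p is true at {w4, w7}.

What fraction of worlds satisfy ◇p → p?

5/8

w0: ◇p is T, p is F. ✗
w1: ◇p is F, p is F. ✓
w2: ◇p is F, p is F. ✓
w3: ◇p is F, p is F. ✓
w4: ◇p is F, p is T. ✓
w5: ◇p is T, p is F. ✗
w6: ◇p is T, p is F. ✗
w7: ◇p is T, p is T. ✓
That's 5 of 8 worlds, so 5/8.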